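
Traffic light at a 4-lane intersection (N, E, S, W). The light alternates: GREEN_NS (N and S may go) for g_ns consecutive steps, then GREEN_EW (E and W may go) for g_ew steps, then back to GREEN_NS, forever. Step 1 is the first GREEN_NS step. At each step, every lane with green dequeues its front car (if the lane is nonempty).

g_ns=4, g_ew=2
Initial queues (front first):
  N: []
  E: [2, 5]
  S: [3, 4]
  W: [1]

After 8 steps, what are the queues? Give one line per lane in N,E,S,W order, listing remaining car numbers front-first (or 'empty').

Step 1 [NS]: N:empty,E:wait,S:car3-GO,W:wait | queues: N=0 E=2 S=1 W=1
Step 2 [NS]: N:empty,E:wait,S:car4-GO,W:wait | queues: N=0 E=2 S=0 W=1
Step 3 [NS]: N:empty,E:wait,S:empty,W:wait | queues: N=0 E=2 S=0 W=1
Step 4 [NS]: N:empty,E:wait,S:empty,W:wait | queues: N=0 E=2 S=0 W=1
Step 5 [EW]: N:wait,E:car2-GO,S:wait,W:car1-GO | queues: N=0 E=1 S=0 W=0
Step 6 [EW]: N:wait,E:car5-GO,S:wait,W:empty | queues: N=0 E=0 S=0 W=0

N: empty
E: empty
S: empty
W: empty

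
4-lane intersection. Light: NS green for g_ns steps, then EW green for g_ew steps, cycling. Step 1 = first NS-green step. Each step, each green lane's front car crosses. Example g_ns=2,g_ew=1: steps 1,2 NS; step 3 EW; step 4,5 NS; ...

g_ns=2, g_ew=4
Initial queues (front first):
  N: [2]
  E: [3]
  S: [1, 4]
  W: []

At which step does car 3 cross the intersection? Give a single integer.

Step 1 [NS]: N:car2-GO,E:wait,S:car1-GO,W:wait | queues: N=0 E=1 S=1 W=0
Step 2 [NS]: N:empty,E:wait,S:car4-GO,W:wait | queues: N=0 E=1 S=0 W=0
Step 3 [EW]: N:wait,E:car3-GO,S:wait,W:empty | queues: N=0 E=0 S=0 W=0
Car 3 crosses at step 3

3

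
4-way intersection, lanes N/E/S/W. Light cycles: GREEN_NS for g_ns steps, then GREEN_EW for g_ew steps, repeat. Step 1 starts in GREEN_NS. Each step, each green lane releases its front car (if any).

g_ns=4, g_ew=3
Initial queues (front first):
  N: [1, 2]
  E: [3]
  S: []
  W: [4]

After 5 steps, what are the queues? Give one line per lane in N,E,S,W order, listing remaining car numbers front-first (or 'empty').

Step 1 [NS]: N:car1-GO,E:wait,S:empty,W:wait | queues: N=1 E=1 S=0 W=1
Step 2 [NS]: N:car2-GO,E:wait,S:empty,W:wait | queues: N=0 E=1 S=0 W=1
Step 3 [NS]: N:empty,E:wait,S:empty,W:wait | queues: N=0 E=1 S=0 W=1
Step 4 [NS]: N:empty,E:wait,S:empty,W:wait | queues: N=0 E=1 S=0 W=1
Step 5 [EW]: N:wait,E:car3-GO,S:wait,W:car4-GO | queues: N=0 E=0 S=0 W=0

N: empty
E: empty
S: empty
W: empty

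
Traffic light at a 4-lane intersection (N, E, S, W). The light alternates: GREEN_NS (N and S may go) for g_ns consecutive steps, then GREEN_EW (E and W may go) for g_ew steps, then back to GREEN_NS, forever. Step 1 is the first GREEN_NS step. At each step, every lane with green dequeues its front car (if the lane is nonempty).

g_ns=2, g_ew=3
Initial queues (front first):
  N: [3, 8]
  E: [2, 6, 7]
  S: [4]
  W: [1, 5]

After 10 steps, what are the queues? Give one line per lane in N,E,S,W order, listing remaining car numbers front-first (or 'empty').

Step 1 [NS]: N:car3-GO,E:wait,S:car4-GO,W:wait | queues: N=1 E=3 S=0 W=2
Step 2 [NS]: N:car8-GO,E:wait,S:empty,W:wait | queues: N=0 E=3 S=0 W=2
Step 3 [EW]: N:wait,E:car2-GO,S:wait,W:car1-GO | queues: N=0 E=2 S=0 W=1
Step 4 [EW]: N:wait,E:car6-GO,S:wait,W:car5-GO | queues: N=0 E=1 S=0 W=0
Step 5 [EW]: N:wait,E:car7-GO,S:wait,W:empty | queues: N=0 E=0 S=0 W=0

N: empty
E: empty
S: empty
W: empty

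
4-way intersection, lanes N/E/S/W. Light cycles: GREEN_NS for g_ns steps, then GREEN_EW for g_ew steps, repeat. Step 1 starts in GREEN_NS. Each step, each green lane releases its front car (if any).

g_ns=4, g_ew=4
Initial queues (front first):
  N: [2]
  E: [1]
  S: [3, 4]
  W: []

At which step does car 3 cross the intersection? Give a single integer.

Step 1 [NS]: N:car2-GO,E:wait,S:car3-GO,W:wait | queues: N=0 E=1 S=1 W=0
Step 2 [NS]: N:empty,E:wait,S:car4-GO,W:wait | queues: N=0 E=1 S=0 W=0
Step 3 [NS]: N:empty,E:wait,S:empty,W:wait | queues: N=0 E=1 S=0 W=0
Step 4 [NS]: N:empty,E:wait,S:empty,W:wait | queues: N=0 E=1 S=0 W=0
Step 5 [EW]: N:wait,E:car1-GO,S:wait,W:empty | queues: N=0 E=0 S=0 W=0
Car 3 crosses at step 1

1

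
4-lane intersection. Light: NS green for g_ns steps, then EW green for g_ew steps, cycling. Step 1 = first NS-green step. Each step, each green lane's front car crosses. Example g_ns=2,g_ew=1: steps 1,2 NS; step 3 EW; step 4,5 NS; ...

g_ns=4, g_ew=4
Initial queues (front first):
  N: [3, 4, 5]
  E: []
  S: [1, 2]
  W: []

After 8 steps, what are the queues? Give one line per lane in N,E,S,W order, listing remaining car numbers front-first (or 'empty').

Step 1 [NS]: N:car3-GO,E:wait,S:car1-GO,W:wait | queues: N=2 E=0 S=1 W=0
Step 2 [NS]: N:car4-GO,E:wait,S:car2-GO,W:wait | queues: N=1 E=0 S=0 W=0
Step 3 [NS]: N:car5-GO,E:wait,S:empty,W:wait | queues: N=0 E=0 S=0 W=0

N: empty
E: empty
S: empty
W: empty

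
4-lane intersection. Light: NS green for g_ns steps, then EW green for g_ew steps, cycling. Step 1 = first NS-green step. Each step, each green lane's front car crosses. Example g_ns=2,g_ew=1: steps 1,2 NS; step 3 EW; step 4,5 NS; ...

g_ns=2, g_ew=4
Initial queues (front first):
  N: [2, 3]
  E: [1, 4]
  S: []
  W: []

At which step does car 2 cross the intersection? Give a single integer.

Step 1 [NS]: N:car2-GO,E:wait,S:empty,W:wait | queues: N=1 E=2 S=0 W=0
Step 2 [NS]: N:car3-GO,E:wait,S:empty,W:wait | queues: N=0 E=2 S=0 W=0
Step 3 [EW]: N:wait,E:car1-GO,S:wait,W:empty | queues: N=0 E=1 S=0 W=0
Step 4 [EW]: N:wait,E:car4-GO,S:wait,W:empty | queues: N=0 E=0 S=0 W=0
Car 2 crosses at step 1

1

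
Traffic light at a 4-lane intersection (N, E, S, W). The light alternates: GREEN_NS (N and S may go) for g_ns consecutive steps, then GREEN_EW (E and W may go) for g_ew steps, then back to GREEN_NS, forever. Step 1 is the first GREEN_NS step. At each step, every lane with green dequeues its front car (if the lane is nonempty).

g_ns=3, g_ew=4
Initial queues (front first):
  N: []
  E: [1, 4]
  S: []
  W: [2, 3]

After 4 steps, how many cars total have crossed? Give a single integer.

Answer: 2

Derivation:
Step 1 [NS]: N:empty,E:wait,S:empty,W:wait | queues: N=0 E=2 S=0 W=2
Step 2 [NS]: N:empty,E:wait,S:empty,W:wait | queues: N=0 E=2 S=0 W=2
Step 3 [NS]: N:empty,E:wait,S:empty,W:wait | queues: N=0 E=2 S=0 W=2
Step 4 [EW]: N:wait,E:car1-GO,S:wait,W:car2-GO | queues: N=0 E=1 S=0 W=1
Cars crossed by step 4: 2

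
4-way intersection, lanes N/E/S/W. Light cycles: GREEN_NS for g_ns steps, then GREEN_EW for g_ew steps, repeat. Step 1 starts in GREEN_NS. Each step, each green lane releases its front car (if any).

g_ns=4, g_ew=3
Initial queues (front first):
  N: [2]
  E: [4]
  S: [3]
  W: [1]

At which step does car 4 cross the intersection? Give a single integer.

Step 1 [NS]: N:car2-GO,E:wait,S:car3-GO,W:wait | queues: N=0 E=1 S=0 W=1
Step 2 [NS]: N:empty,E:wait,S:empty,W:wait | queues: N=0 E=1 S=0 W=1
Step 3 [NS]: N:empty,E:wait,S:empty,W:wait | queues: N=0 E=1 S=0 W=1
Step 4 [NS]: N:empty,E:wait,S:empty,W:wait | queues: N=0 E=1 S=0 W=1
Step 5 [EW]: N:wait,E:car4-GO,S:wait,W:car1-GO | queues: N=0 E=0 S=0 W=0
Car 4 crosses at step 5

5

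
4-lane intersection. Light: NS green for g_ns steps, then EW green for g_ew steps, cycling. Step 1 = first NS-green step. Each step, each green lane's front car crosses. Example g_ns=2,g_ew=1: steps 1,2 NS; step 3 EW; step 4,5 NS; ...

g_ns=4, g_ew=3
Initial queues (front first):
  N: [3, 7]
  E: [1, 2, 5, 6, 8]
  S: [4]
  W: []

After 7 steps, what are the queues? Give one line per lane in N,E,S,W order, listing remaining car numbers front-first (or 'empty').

Step 1 [NS]: N:car3-GO,E:wait,S:car4-GO,W:wait | queues: N=1 E=5 S=0 W=0
Step 2 [NS]: N:car7-GO,E:wait,S:empty,W:wait | queues: N=0 E=5 S=0 W=0
Step 3 [NS]: N:empty,E:wait,S:empty,W:wait | queues: N=0 E=5 S=0 W=0
Step 4 [NS]: N:empty,E:wait,S:empty,W:wait | queues: N=0 E=5 S=0 W=0
Step 5 [EW]: N:wait,E:car1-GO,S:wait,W:empty | queues: N=0 E=4 S=0 W=0
Step 6 [EW]: N:wait,E:car2-GO,S:wait,W:empty | queues: N=0 E=3 S=0 W=0
Step 7 [EW]: N:wait,E:car5-GO,S:wait,W:empty | queues: N=0 E=2 S=0 W=0

N: empty
E: 6 8
S: empty
W: empty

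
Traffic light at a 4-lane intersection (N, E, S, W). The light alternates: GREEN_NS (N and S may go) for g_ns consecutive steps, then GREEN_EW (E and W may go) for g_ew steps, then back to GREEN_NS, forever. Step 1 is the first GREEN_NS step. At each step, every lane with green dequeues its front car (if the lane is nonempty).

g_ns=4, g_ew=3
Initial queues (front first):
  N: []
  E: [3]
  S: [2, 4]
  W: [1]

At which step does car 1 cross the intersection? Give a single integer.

Step 1 [NS]: N:empty,E:wait,S:car2-GO,W:wait | queues: N=0 E=1 S=1 W=1
Step 2 [NS]: N:empty,E:wait,S:car4-GO,W:wait | queues: N=0 E=1 S=0 W=1
Step 3 [NS]: N:empty,E:wait,S:empty,W:wait | queues: N=0 E=1 S=0 W=1
Step 4 [NS]: N:empty,E:wait,S:empty,W:wait | queues: N=0 E=1 S=0 W=1
Step 5 [EW]: N:wait,E:car3-GO,S:wait,W:car1-GO | queues: N=0 E=0 S=0 W=0
Car 1 crosses at step 5

5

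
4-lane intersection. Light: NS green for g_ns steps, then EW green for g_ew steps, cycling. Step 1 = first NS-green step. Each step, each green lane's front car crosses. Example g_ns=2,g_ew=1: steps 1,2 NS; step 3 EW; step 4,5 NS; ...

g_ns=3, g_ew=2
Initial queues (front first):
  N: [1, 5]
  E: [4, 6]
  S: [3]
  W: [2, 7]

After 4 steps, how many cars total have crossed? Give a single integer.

Answer: 5

Derivation:
Step 1 [NS]: N:car1-GO,E:wait,S:car3-GO,W:wait | queues: N=1 E=2 S=0 W=2
Step 2 [NS]: N:car5-GO,E:wait,S:empty,W:wait | queues: N=0 E=2 S=0 W=2
Step 3 [NS]: N:empty,E:wait,S:empty,W:wait | queues: N=0 E=2 S=0 W=2
Step 4 [EW]: N:wait,E:car4-GO,S:wait,W:car2-GO | queues: N=0 E=1 S=0 W=1
Cars crossed by step 4: 5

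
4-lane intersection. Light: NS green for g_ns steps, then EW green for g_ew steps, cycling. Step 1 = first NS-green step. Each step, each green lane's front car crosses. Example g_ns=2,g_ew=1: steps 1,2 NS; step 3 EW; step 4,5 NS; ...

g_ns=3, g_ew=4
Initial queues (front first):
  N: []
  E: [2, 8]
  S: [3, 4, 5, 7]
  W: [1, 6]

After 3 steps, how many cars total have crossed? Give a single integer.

Answer: 3

Derivation:
Step 1 [NS]: N:empty,E:wait,S:car3-GO,W:wait | queues: N=0 E=2 S=3 W=2
Step 2 [NS]: N:empty,E:wait,S:car4-GO,W:wait | queues: N=0 E=2 S=2 W=2
Step 3 [NS]: N:empty,E:wait,S:car5-GO,W:wait | queues: N=0 E=2 S=1 W=2
Cars crossed by step 3: 3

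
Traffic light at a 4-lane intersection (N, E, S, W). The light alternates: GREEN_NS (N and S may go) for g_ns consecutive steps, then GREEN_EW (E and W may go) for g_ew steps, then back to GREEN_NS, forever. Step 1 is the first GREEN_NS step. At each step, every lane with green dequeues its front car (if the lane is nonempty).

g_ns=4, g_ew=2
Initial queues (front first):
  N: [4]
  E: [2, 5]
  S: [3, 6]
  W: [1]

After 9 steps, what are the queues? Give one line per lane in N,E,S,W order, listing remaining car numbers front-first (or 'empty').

Step 1 [NS]: N:car4-GO,E:wait,S:car3-GO,W:wait | queues: N=0 E=2 S=1 W=1
Step 2 [NS]: N:empty,E:wait,S:car6-GO,W:wait | queues: N=0 E=2 S=0 W=1
Step 3 [NS]: N:empty,E:wait,S:empty,W:wait | queues: N=0 E=2 S=0 W=1
Step 4 [NS]: N:empty,E:wait,S:empty,W:wait | queues: N=0 E=2 S=0 W=1
Step 5 [EW]: N:wait,E:car2-GO,S:wait,W:car1-GO | queues: N=0 E=1 S=0 W=0
Step 6 [EW]: N:wait,E:car5-GO,S:wait,W:empty | queues: N=0 E=0 S=0 W=0

N: empty
E: empty
S: empty
W: empty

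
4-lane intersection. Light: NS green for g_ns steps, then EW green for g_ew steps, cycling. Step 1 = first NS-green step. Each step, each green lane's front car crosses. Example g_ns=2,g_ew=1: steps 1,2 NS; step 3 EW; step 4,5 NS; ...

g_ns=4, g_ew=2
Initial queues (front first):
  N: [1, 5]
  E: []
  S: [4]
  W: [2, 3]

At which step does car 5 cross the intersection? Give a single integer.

Step 1 [NS]: N:car1-GO,E:wait,S:car4-GO,W:wait | queues: N=1 E=0 S=0 W=2
Step 2 [NS]: N:car5-GO,E:wait,S:empty,W:wait | queues: N=0 E=0 S=0 W=2
Step 3 [NS]: N:empty,E:wait,S:empty,W:wait | queues: N=0 E=0 S=0 W=2
Step 4 [NS]: N:empty,E:wait,S:empty,W:wait | queues: N=0 E=0 S=0 W=2
Step 5 [EW]: N:wait,E:empty,S:wait,W:car2-GO | queues: N=0 E=0 S=0 W=1
Step 6 [EW]: N:wait,E:empty,S:wait,W:car3-GO | queues: N=0 E=0 S=0 W=0
Car 5 crosses at step 2

2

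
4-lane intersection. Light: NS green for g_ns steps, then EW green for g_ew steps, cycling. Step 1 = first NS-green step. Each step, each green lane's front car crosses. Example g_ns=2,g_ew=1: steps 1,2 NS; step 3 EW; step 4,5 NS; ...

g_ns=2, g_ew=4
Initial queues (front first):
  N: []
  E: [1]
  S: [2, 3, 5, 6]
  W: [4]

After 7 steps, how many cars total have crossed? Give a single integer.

Step 1 [NS]: N:empty,E:wait,S:car2-GO,W:wait | queues: N=0 E=1 S=3 W=1
Step 2 [NS]: N:empty,E:wait,S:car3-GO,W:wait | queues: N=0 E=1 S=2 W=1
Step 3 [EW]: N:wait,E:car1-GO,S:wait,W:car4-GO | queues: N=0 E=0 S=2 W=0
Step 4 [EW]: N:wait,E:empty,S:wait,W:empty | queues: N=0 E=0 S=2 W=0
Step 5 [EW]: N:wait,E:empty,S:wait,W:empty | queues: N=0 E=0 S=2 W=0
Step 6 [EW]: N:wait,E:empty,S:wait,W:empty | queues: N=0 E=0 S=2 W=0
Step 7 [NS]: N:empty,E:wait,S:car5-GO,W:wait | queues: N=0 E=0 S=1 W=0
Cars crossed by step 7: 5

Answer: 5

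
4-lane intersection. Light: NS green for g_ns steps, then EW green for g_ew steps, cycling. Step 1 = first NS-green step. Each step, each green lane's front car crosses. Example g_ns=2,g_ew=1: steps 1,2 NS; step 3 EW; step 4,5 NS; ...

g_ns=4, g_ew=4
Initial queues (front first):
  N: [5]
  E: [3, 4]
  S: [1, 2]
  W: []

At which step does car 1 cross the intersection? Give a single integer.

Step 1 [NS]: N:car5-GO,E:wait,S:car1-GO,W:wait | queues: N=0 E=2 S=1 W=0
Step 2 [NS]: N:empty,E:wait,S:car2-GO,W:wait | queues: N=0 E=2 S=0 W=0
Step 3 [NS]: N:empty,E:wait,S:empty,W:wait | queues: N=0 E=2 S=0 W=0
Step 4 [NS]: N:empty,E:wait,S:empty,W:wait | queues: N=0 E=2 S=0 W=0
Step 5 [EW]: N:wait,E:car3-GO,S:wait,W:empty | queues: N=0 E=1 S=0 W=0
Step 6 [EW]: N:wait,E:car4-GO,S:wait,W:empty | queues: N=0 E=0 S=0 W=0
Car 1 crosses at step 1

1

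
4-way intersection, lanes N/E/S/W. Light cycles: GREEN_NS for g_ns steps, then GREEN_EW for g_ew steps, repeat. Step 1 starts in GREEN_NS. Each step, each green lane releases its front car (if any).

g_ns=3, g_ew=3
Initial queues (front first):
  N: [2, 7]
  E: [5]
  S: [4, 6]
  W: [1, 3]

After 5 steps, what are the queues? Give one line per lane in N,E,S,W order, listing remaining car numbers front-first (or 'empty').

Step 1 [NS]: N:car2-GO,E:wait,S:car4-GO,W:wait | queues: N=1 E=1 S=1 W=2
Step 2 [NS]: N:car7-GO,E:wait,S:car6-GO,W:wait | queues: N=0 E=1 S=0 W=2
Step 3 [NS]: N:empty,E:wait,S:empty,W:wait | queues: N=0 E=1 S=0 W=2
Step 4 [EW]: N:wait,E:car5-GO,S:wait,W:car1-GO | queues: N=0 E=0 S=0 W=1
Step 5 [EW]: N:wait,E:empty,S:wait,W:car3-GO | queues: N=0 E=0 S=0 W=0

N: empty
E: empty
S: empty
W: empty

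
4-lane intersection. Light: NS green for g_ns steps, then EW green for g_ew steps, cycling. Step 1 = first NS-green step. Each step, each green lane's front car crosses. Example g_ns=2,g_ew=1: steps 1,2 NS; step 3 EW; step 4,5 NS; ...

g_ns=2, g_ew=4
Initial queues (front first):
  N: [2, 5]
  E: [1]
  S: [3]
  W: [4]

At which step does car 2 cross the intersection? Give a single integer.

Step 1 [NS]: N:car2-GO,E:wait,S:car3-GO,W:wait | queues: N=1 E=1 S=0 W=1
Step 2 [NS]: N:car5-GO,E:wait,S:empty,W:wait | queues: N=0 E=1 S=0 W=1
Step 3 [EW]: N:wait,E:car1-GO,S:wait,W:car4-GO | queues: N=0 E=0 S=0 W=0
Car 2 crosses at step 1

1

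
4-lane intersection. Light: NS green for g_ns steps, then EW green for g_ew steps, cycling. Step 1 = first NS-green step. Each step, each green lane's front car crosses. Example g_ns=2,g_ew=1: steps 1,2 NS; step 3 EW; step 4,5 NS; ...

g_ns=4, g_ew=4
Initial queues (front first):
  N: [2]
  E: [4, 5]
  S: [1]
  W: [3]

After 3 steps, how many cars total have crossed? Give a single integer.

Answer: 2

Derivation:
Step 1 [NS]: N:car2-GO,E:wait,S:car1-GO,W:wait | queues: N=0 E=2 S=0 W=1
Step 2 [NS]: N:empty,E:wait,S:empty,W:wait | queues: N=0 E=2 S=0 W=1
Step 3 [NS]: N:empty,E:wait,S:empty,W:wait | queues: N=0 E=2 S=0 W=1
Cars crossed by step 3: 2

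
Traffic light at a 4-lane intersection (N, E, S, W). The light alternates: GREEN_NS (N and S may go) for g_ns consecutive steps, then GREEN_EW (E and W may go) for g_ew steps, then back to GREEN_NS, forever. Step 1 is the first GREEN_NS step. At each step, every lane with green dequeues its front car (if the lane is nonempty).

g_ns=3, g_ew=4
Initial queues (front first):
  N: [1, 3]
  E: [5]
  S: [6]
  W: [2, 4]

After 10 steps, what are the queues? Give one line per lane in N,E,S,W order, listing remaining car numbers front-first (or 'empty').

Step 1 [NS]: N:car1-GO,E:wait,S:car6-GO,W:wait | queues: N=1 E=1 S=0 W=2
Step 2 [NS]: N:car3-GO,E:wait,S:empty,W:wait | queues: N=0 E=1 S=0 W=2
Step 3 [NS]: N:empty,E:wait,S:empty,W:wait | queues: N=0 E=1 S=0 W=2
Step 4 [EW]: N:wait,E:car5-GO,S:wait,W:car2-GO | queues: N=0 E=0 S=0 W=1
Step 5 [EW]: N:wait,E:empty,S:wait,W:car4-GO | queues: N=0 E=0 S=0 W=0

N: empty
E: empty
S: empty
W: empty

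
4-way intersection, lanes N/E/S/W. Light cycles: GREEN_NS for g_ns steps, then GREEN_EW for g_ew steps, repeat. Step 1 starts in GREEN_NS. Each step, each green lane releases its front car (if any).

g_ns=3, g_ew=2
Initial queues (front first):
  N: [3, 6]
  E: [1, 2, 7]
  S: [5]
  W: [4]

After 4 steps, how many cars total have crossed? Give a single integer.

Answer: 5

Derivation:
Step 1 [NS]: N:car3-GO,E:wait,S:car5-GO,W:wait | queues: N=1 E=3 S=0 W=1
Step 2 [NS]: N:car6-GO,E:wait,S:empty,W:wait | queues: N=0 E=3 S=0 W=1
Step 3 [NS]: N:empty,E:wait,S:empty,W:wait | queues: N=0 E=3 S=0 W=1
Step 4 [EW]: N:wait,E:car1-GO,S:wait,W:car4-GO | queues: N=0 E=2 S=0 W=0
Cars crossed by step 4: 5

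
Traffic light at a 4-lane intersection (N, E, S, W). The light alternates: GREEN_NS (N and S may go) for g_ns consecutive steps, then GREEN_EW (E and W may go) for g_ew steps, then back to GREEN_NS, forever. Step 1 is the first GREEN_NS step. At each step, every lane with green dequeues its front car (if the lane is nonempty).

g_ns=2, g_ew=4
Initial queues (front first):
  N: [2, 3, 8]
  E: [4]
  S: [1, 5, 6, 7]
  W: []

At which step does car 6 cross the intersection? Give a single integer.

Step 1 [NS]: N:car2-GO,E:wait,S:car1-GO,W:wait | queues: N=2 E=1 S=3 W=0
Step 2 [NS]: N:car3-GO,E:wait,S:car5-GO,W:wait | queues: N=1 E=1 S=2 W=0
Step 3 [EW]: N:wait,E:car4-GO,S:wait,W:empty | queues: N=1 E=0 S=2 W=0
Step 4 [EW]: N:wait,E:empty,S:wait,W:empty | queues: N=1 E=0 S=2 W=0
Step 5 [EW]: N:wait,E:empty,S:wait,W:empty | queues: N=1 E=0 S=2 W=0
Step 6 [EW]: N:wait,E:empty,S:wait,W:empty | queues: N=1 E=0 S=2 W=0
Step 7 [NS]: N:car8-GO,E:wait,S:car6-GO,W:wait | queues: N=0 E=0 S=1 W=0
Step 8 [NS]: N:empty,E:wait,S:car7-GO,W:wait | queues: N=0 E=0 S=0 W=0
Car 6 crosses at step 7

7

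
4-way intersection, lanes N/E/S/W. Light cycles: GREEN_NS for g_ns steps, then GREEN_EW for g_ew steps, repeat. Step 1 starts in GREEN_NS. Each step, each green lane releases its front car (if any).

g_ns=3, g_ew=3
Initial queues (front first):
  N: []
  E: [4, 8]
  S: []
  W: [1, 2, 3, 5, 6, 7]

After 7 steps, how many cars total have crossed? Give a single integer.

Answer: 5

Derivation:
Step 1 [NS]: N:empty,E:wait,S:empty,W:wait | queues: N=0 E=2 S=0 W=6
Step 2 [NS]: N:empty,E:wait,S:empty,W:wait | queues: N=0 E=2 S=0 W=6
Step 3 [NS]: N:empty,E:wait,S:empty,W:wait | queues: N=0 E=2 S=0 W=6
Step 4 [EW]: N:wait,E:car4-GO,S:wait,W:car1-GO | queues: N=0 E=1 S=0 W=5
Step 5 [EW]: N:wait,E:car8-GO,S:wait,W:car2-GO | queues: N=0 E=0 S=0 W=4
Step 6 [EW]: N:wait,E:empty,S:wait,W:car3-GO | queues: N=0 E=0 S=0 W=3
Step 7 [NS]: N:empty,E:wait,S:empty,W:wait | queues: N=0 E=0 S=0 W=3
Cars crossed by step 7: 5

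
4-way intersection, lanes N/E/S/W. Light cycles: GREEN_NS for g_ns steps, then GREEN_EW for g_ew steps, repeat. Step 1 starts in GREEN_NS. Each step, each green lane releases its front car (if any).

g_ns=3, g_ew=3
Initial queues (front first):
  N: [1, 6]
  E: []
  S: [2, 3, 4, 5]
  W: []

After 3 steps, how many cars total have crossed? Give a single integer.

Step 1 [NS]: N:car1-GO,E:wait,S:car2-GO,W:wait | queues: N=1 E=0 S=3 W=0
Step 2 [NS]: N:car6-GO,E:wait,S:car3-GO,W:wait | queues: N=0 E=0 S=2 W=0
Step 3 [NS]: N:empty,E:wait,S:car4-GO,W:wait | queues: N=0 E=0 S=1 W=0
Cars crossed by step 3: 5

Answer: 5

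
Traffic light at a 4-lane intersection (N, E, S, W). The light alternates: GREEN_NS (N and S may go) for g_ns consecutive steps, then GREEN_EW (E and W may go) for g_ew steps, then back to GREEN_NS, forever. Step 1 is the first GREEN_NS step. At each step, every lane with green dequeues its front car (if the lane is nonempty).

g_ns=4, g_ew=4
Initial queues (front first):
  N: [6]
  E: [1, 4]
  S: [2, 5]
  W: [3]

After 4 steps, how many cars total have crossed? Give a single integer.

Answer: 3

Derivation:
Step 1 [NS]: N:car6-GO,E:wait,S:car2-GO,W:wait | queues: N=0 E=2 S=1 W=1
Step 2 [NS]: N:empty,E:wait,S:car5-GO,W:wait | queues: N=0 E=2 S=0 W=1
Step 3 [NS]: N:empty,E:wait,S:empty,W:wait | queues: N=0 E=2 S=0 W=1
Step 4 [NS]: N:empty,E:wait,S:empty,W:wait | queues: N=0 E=2 S=0 W=1
Cars crossed by step 4: 3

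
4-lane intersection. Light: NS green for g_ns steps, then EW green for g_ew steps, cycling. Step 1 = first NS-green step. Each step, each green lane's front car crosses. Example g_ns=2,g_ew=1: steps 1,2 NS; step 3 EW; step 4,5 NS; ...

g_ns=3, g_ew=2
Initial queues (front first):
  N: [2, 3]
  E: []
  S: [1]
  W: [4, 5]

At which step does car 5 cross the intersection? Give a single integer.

Step 1 [NS]: N:car2-GO,E:wait,S:car1-GO,W:wait | queues: N=1 E=0 S=0 W=2
Step 2 [NS]: N:car3-GO,E:wait,S:empty,W:wait | queues: N=0 E=0 S=0 W=2
Step 3 [NS]: N:empty,E:wait,S:empty,W:wait | queues: N=0 E=0 S=0 W=2
Step 4 [EW]: N:wait,E:empty,S:wait,W:car4-GO | queues: N=0 E=0 S=0 W=1
Step 5 [EW]: N:wait,E:empty,S:wait,W:car5-GO | queues: N=0 E=0 S=0 W=0
Car 5 crosses at step 5

5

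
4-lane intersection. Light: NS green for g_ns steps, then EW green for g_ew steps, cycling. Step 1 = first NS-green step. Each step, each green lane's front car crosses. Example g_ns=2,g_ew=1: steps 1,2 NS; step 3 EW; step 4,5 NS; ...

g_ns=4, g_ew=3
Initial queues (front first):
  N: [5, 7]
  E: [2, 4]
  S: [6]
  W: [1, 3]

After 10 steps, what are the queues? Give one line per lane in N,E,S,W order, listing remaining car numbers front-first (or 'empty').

Step 1 [NS]: N:car5-GO,E:wait,S:car6-GO,W:wait | queues: N=1 E=2 S=0 W=2
Step 2 [NS]: N:car7-GO,E:wait,S:empty,W:wait | queues: N=0 E=2 S=0 W=2
Step 3 [NS]: N:empty,E:wait,S:empty,W:wait | queues: N=0 E=2 S=0 W=2
Step 4 [NS]: N:empty,E:wait,S:empty,W:wait | queues: N=0 E=2 S=0 W=2
Step 5 [EW]: N:wait,E:car2-GO,S:wait,W:car1-GO | queues: N=0 E=1 S=0 W=1
Step 6 [EW]: N:wait,E:car4-GO,S:wait,W:car3-GO | queues: N=0 E=0 S=0 W=0

N: empty
E: empty
S: empty
W: empty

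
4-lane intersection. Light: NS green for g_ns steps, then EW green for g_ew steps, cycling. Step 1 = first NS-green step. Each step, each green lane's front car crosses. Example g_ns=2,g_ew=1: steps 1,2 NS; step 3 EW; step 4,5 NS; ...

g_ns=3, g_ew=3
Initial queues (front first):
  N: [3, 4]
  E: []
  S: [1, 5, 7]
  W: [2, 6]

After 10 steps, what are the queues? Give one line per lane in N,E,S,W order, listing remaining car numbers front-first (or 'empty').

Step 1 [NS]: N:car3-GO,E:wait,S:car1-GO,W:wait | queues: N=1 E=0 S=2 W=2
Step 2 [NS]: N:car4-GO,E:wait,S:car5-GO,W:wait | queues: N=0 E=0 S=1 W=2
Step 3 [NS]: N:empty,E:wait,S:car7-GO,W:wait | queues: N=0 E=0 S=0 W=2
Step 4 [EW]: N:wait,E:empty,S:wait,W:car2-GO | queues: N=0 E=0 S=0 W=1
Step 5 [EW]: N:wait,E:empty,S:wait,W:car6-GO | queues: N=0 E=0 S=0 W=0

N: empty
E: empty
S: empty
W: empty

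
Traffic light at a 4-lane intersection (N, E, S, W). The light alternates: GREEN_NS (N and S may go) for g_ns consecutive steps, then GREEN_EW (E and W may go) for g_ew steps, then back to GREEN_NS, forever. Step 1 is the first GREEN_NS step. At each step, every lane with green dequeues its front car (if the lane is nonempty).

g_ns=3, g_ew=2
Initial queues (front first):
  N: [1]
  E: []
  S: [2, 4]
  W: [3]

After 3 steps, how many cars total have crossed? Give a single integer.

Answer: 3

Derivation:
Step 1 [NS]: N:car1-GO,E:wait,S:car2-GO,W:wait | queues: N=0 E=0 S=1 W=1
Step 2 [NS]: N:empty,E:wait,S:car4-GO,W:wait | queues: N=0 E=0 S=0 W=1
Step 3 [NS]: N:empty,E:wait,S:empty,W:wait | queues: N=0 E=0 S=0 W=1
Cars crossed by step 3: 3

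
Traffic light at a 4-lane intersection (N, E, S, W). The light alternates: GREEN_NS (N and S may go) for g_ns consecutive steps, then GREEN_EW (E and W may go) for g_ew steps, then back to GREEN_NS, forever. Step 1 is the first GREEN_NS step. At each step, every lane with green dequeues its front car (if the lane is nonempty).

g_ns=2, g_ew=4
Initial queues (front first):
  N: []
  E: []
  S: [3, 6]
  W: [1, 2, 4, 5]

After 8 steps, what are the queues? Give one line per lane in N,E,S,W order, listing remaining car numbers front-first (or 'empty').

Step 1 [NS]: N:empty,E:wait,S:car3-GO,W:wait | queues: N=0 E=0 S=1 W=4
Step 2 [NS]: N:empty,E:wait,S:car6-GO,W:wait | queues: N=0 E=0 S=0 W=4
Step 3 [EW]: N:wait,E:empty,S:wait,W:car1-GO | queues: N=0 E=0 S=0 W=3
Step 4 [EW]: N:wait,E:empty,S:wait,W:car2-GO | queues: N=0 E=0 S=0 W=2
Step 5 [EW]: N:wait,E:empty,S:wait,W:car4-GO | queues: N=0 E=0 S=0 W=1
Step 6 [EW]: N:wait,E:empty,S:wait,W:car5-GO | queues: N=0 E=0 S=0 W=0

N: empty
E: empty
S: empty
W: empty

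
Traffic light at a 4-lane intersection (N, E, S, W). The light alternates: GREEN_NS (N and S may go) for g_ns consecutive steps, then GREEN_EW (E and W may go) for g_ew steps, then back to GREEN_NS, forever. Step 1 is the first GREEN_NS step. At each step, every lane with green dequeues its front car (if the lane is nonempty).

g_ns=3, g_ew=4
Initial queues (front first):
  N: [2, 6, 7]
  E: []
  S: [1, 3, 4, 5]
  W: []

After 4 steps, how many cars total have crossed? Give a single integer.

Step 1 [NS]: N:car2-GO,E:wait,S:car1-GO,W:wait | queues: N=2 E=0 S=3 W=0
Step 2 [NS]: N:car6-GO,E:wait,S:car3-GO,W:wait | queues: N=1 E=0 S=2 W=0
Step 3 [NS]: N:car7-GO,E:wait,S:car4-GO,W:wait | queues: N=0 E=0 S=1 W=0
Step 4 [EW]: N:wait,E:empty,S:wait,W:empty | queues: N=0 E=0 S=1 W=0
Cars crossed by step 4: 6

Answer: 6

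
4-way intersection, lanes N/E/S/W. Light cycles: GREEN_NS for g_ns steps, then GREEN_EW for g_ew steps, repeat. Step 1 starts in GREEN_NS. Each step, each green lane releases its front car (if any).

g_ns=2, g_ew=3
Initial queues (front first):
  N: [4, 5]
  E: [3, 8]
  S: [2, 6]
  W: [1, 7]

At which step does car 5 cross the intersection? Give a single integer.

Step 1 [NS]: N:car4-GO,E:wait,S:car2-GO,W:wait | queues: N=1 E=2 S=1 W=2
Step 2 [NS]: N:car5-GO,E:wait,S:car6-GO,W:wait | queues: N=0 E=2 S=0 W=2
Step 3 [EW]: N:wait,E:car3-GO,S:wait,W:car1-GO | queues: N=0 E=1 S=0 W=1
Step 4 [EW]: N:wait,E:car8-GO,S:wait,W:car7-GO | queues: N=0 E=0 S=0 W=0
Car 5 crosses at step 2

2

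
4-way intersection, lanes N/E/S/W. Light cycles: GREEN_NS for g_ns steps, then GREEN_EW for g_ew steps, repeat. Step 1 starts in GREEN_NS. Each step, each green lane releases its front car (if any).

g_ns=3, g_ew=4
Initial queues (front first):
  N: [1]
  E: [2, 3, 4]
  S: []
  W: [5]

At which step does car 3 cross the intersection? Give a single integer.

Step 1 [NS]: N:car1-GO,E:wait,S:empty,W:wait | queues: N=0 E=3 S=0 W=1
Step 2 [NS]: N:empty,E:wait,S:empty,W:wait | queues: N=0 E=3 S=0 W=1
Step 3 [NS]: N:empty,E:wait,S:empty,W:wait | queues: N=0 E=3 S=0 W=1
Step 4 [EW]: N:wait,E:car2-GO,S:wait,W:car5-GO | queues: N=0 E=2 S=0 W=0
Step 5 [EW]: N:wait,E:car3-GO,S:wait,W:empty | queues: N=0 E=1 S=0 W=0
Step 6 [EW]: N:wait,E:car4-GO,S:wait,W:empty | queues: N=0 E=0 S=0 W=0
Car 3 crosses at step 5

5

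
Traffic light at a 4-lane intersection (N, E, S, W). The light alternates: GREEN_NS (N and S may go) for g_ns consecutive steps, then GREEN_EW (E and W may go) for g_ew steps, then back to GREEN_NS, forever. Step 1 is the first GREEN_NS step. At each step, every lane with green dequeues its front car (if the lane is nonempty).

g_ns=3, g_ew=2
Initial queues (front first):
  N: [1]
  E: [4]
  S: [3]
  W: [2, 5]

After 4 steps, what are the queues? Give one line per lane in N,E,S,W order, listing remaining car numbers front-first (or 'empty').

Step 1 [NS]: N:car1-GO,E:wait,S:car3-GO,W:wait | queues: N=0 E=1 S=0 W=2
Step 2 [NS]: N:empty,E:wait,S:empty,W:wait | queues: N=0 E=1 S=0 W=2
Step 3 [NS]: N:empty,E:wait,S:empty,W:wait | queues: N=0 E=1 S=0 W=2
Step 4 [EW]: N:wait,E:car4-GO,S:wait,W:car2-GO | queues: N=0 E=0 S=0 W=1

N: empty
E: empty
S: empty
W: 5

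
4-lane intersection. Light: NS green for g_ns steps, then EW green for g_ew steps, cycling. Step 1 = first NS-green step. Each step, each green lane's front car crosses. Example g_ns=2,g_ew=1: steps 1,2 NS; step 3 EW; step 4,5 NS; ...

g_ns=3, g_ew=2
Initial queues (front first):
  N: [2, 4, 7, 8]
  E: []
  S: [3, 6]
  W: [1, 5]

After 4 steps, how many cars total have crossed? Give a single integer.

Answer: 6

Derivation:
Step 1 [NS]: N:car2-GO,E:wait,S:car3-GO,W:wait | queues: N=3 E=0 S=1 W=2
Step 2 [NS]: N:car4-GO,E:wait,S:car6-GO,W:wait | queues: N=2 E=0 S=0 W=2
Step 3 [NS]: N:car7-GO,E:wait,S:empty,W:wait | queues: N=1 E=0 S=0 W=2
Step 4 [EW]: N:wait,E:empty,S:wait,W:car1-GO | queues: N=1 E=0 S=0 W=1
Cars crossed by step 4: 6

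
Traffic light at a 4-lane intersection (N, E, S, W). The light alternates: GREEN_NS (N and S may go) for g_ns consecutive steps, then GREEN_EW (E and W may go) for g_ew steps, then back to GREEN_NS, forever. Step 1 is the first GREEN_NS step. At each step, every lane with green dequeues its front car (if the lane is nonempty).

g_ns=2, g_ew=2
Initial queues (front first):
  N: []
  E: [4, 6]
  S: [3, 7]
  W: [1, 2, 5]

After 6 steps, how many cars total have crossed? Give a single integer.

Answer: 6

Derivation:
Step 1 [NS]: N:empty,E:wait,S:car3-GO,W:wait | queues: N=0 E=2 S=1 W=3
Step 2 [NS]: N:empty,E:wait,S:car7-GO,W:wait | queues: N=0 E=2 S=0 W=3
Step 3 [EW]: N:wait,E:car4-GO,S:wait,W:car1-GO | queues: N=0 E=1 S=0 W=2
Step 4 [EW]: N:wait,E:car6-GO,S:wait,W:car2-GO | queues: N=0 E=0 S=0 W=1
Step 5 [NS]: N:empty,E:wait,S:empty,W:wait | queues: N=0 E=0 S=0 W=1
Step 6 [NS]: N:empty,E:wait,S:empty,W:wait | queues: N=0 E=0 S=0 W=1
Cars crossed by step 6: 6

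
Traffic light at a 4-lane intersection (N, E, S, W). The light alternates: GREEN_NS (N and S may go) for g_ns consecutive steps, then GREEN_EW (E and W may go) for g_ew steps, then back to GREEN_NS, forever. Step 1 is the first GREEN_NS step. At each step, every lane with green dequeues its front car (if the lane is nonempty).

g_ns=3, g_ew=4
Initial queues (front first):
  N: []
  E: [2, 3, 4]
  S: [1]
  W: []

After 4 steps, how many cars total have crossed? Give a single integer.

Answer: 2

Derivation:
Step 1 [NS]: N:empty,E:wait,S:car1-GO,W:wait | queues: N=0 E=3 S=0 W=0
Step 2 [NS]: N:empty,E:wait,S:empty,W:wait | queues: N=0 E=3 S=0 W=0
Step 3 [NS]: N:empty,E:wait,S:empty,W:wait | queues: N=0 E=3 S=0 W=0
Step 4 [EW]: N:wait,E:car2-GO,S:wait,W:empty | queues: N=0 E=2 S=0 W=0
Cars crossed by step 4: 2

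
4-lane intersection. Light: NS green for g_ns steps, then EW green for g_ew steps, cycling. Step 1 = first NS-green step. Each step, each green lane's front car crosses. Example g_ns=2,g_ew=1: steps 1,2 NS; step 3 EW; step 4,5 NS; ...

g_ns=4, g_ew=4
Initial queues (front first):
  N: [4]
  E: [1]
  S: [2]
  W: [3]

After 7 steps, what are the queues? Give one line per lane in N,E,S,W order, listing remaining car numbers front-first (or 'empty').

Step 1 [NS]: N:car4-GO,E:wait,S:car2-GO,W:wait | queues: N=0 E=1 S=0 W=1
Step 2 [NS]: N:empty,E:wait,S:empty,W:wait | queues: N=0 E=1 S=0 W=1
Step 3 [NS]: N:empty,E:wait,S:empty,W:wait | queues: N=0 E=1 S=0 W=1
Step 4 [NS]: N:empty,E:wait,S:empty,W:wait | queues: N=0 E=1 S=0 W=1
Step 5 [EW]: N:wait,E:car1-GO,S:wait,W:car3-GO | queues: N=0 E=0 S=0 W=0

N: empty
E: empty
S: empty
W: empty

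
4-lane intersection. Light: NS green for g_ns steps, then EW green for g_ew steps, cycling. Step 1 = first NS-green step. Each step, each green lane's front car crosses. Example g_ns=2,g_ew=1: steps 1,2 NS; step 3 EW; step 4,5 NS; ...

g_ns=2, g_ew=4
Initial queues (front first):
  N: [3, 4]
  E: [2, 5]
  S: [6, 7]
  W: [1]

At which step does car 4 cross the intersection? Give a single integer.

Step 1 [NS]: N:car3-GO,E:wait,S:car6-GO,W:wait | queues: N=1 E=2 S=1 W=1
Step 2 [NS]: N:car4-GO,E:wait,S:car7-GO,W:wait | queues: N=0 E=2 S=0 W=1
Step 3 [EW]: N:wait,E:car2-GO,S:wait,W:car1-GO | queues: N=0 E=1 S=0 W=0
Step 4 [EW]: N:wait,E:car5-GO,S:wait,W:empty | queues: N=0 E=0 S=0 W=0
Car 4 crosses at step 2

2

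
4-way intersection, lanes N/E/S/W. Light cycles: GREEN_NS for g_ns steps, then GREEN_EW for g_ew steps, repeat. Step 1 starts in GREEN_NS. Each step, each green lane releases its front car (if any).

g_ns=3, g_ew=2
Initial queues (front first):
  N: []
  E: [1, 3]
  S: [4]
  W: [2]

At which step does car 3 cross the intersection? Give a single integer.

Step 1 [NS]: N:empty,E:wait,S:car4-GO,W:wait | queues: N=0 E=2 S=0 W=1
Step 2 [NS]: N:empty,E:wait,S:empty,W:wait | queues: N=0 E=2 S=0 W=1
Step 3 [NS]: N:empty,E:wait,S:empty,W:wait | queues: N=0 E=2 S=0 W=1
Step 4 [EW]: N:wait,E:car1-GO,S:wait,W:car2-GO | queues: N=0 E=1 S=0 W=0
Step 5 [EW]: N:wait,E:car3-GO,S:wait,W:empty | queues: N=0 E=0 S=0 W=0
Car 3 crosses at step 5

5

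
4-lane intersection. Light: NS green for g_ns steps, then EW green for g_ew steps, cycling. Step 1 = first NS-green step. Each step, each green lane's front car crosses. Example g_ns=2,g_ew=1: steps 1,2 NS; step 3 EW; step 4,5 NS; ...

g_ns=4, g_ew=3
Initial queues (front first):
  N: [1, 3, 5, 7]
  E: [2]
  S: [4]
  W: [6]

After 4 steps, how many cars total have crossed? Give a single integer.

Answer: 5

Derivation:
Step 1 [NS]: N:car1-GO,E:wait,S:car4-GO,W:wait | queues: N=3 E=1 S=0 W=1
Step 2 [NS]: N:car3-GO,E:wait,S:empty,W:wait | queues: N=2 E=1 S=0 W=1
Step 3 [NS]: N:car5-GO,E:wait,S:empty,W:wait | queues: N=1 E=1 S=0 W=1
Step 4 [NS]: N:car7-GO,E:wait,S:empty,W:wait | queues: N=0 E=1 S=0 W=1
Cars crossed by step 4: 5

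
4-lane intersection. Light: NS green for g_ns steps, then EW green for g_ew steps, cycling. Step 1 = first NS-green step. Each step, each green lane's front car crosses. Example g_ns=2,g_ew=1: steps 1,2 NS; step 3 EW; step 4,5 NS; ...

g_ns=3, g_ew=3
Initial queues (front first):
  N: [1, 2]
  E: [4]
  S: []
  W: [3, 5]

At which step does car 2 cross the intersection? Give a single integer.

Step 1 [NS]: N:car1-GO,E:wait,S:empty,W:wait | queues: N=1 E=1 S=0 W=2
Step 2 [NS]: N:car2-GO,E:wait,S:empty,W:wait | queues: N=0 E=1 S=0 W=2
Step 3 [NS]: N:empty,E:wait,S:empty,W:wait | queues: N=0 E=1 S=0 W=2
Step 4 [EW]: N:wait,E:car4-GO,S:wait,W:car3-GO | queues: N=0 E=0 S=0 W=1
Step 5 [EW]: N:wait,E:empty,S:wait,W:car5-GO | queues: N=0 E=0 S=0 W=0
Car 2 crosses at step 2

2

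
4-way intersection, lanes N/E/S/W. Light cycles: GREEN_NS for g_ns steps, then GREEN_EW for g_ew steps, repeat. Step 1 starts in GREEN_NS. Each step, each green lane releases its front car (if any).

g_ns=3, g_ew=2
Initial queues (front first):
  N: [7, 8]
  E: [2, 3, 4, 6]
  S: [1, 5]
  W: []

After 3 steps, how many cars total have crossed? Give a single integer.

Answer: 4

Derivation:
Step 1 [NS]: N:car7-GO,E:wait,S:car1-GO,W:wait | queues: N=1 E=4 S=1 W=0
Step 2 [NS]: N:car8-GO,E:wait,S:car5-GO,W:wait | queues: N=0 E=4 S=0 W=0
Step 3 [NS]: N:empty,E:wait,S:empty,W:wait | queues: N=0 E=4 S=0 W=0
Cars crossed by step 3: 4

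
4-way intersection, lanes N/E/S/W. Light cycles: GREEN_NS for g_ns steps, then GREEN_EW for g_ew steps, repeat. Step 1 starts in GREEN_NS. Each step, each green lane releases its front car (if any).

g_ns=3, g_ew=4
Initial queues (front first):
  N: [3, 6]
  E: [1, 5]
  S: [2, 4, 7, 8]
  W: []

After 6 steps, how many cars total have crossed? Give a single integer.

Step 1 [NS]: N:car3-GO,E:wait,S:car2-GO,W:wait | queues: N=1 E=2 S=3 W=0
Step 2 [NS]: N:car6-GO,E:wait,S:car4-GO,W:wait | queues: N=0 E=2 S=2 W=0
Step 3 [NS]: N:empty,E:wait,S:car7-GO,W:wait | queues: N=0 E=2 S=1 W=0
Step 4 [EW]: N:wait,E:car1-GO,S:wait,W:empty | queues: N=0 E=1 S=1 W=0
Step 5 [EW]: N:wait,E:car5-GO,S:wait,W:empty | queues: N=0 E=0 S=1 W=0
Step 6 [EW]: N:wait,E:empty,S:wait,W:empty | queues: N=0 E=0 S=1 W=0
Cars crossed by step 6: 7

Answer: 7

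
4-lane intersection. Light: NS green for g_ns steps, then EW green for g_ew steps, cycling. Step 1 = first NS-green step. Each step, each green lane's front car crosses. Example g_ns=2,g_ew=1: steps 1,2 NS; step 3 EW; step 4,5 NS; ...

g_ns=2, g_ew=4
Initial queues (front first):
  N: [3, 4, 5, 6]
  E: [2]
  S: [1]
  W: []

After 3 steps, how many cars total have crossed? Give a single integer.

Answer: 4

Derivation:
Step 1 [NS]: N:car3-GO,E:wait,S:car1-GO,W:wait | queues: N=3 E=1 S=0 W=0
Step 2 [NS]: N:car4-GO,E:wait,S:empty,W:wait | queues: N=2 E=1 S=0 W=0
Step 3 [EW]: N:wait,E:car2-GO,S:wait,W:empty | queues: N=2 E=0 S=0 W=0
Cars crossed by step 3: 4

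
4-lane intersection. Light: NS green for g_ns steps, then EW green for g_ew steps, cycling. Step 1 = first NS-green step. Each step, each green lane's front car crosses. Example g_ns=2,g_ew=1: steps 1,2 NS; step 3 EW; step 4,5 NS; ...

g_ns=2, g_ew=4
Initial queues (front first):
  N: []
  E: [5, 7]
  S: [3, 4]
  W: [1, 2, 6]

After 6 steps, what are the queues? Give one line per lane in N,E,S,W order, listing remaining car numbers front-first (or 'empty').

Step 1 [NS]: N:empty,E:wait,S:car3-GO,W:wait | queues: N=0 E=2 S=1 W=3
Step 2 [NS]: N:empty,E:wait,S:car4-GO,W:wait | queues: N=0 E=2 S=0 W=3
Step 3 [EW]: N:wait,E:car5-GO,S:wait,W:car1-GO | queues: N=0 E=1 S=0 W=2
Step 4 [EW]: N:wait,E:car7-GO,S:wait,W:car2-GO | queues: N=0 E=0 S=0 W=1
Step 5 [EW]: N:wait,E:empty,S:wait,W:car6-GO | queues: N=0 E=0 S=0 W=0

N: empty
E: empty
S: empty
W: empty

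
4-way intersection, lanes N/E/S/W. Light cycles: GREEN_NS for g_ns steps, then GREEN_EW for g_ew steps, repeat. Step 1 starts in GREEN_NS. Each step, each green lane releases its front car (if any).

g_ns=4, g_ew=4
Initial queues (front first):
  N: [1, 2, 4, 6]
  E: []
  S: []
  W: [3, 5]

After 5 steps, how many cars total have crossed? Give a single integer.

Answer: 5

Derivation:
Step 1 [NS]: N:car1-GO,E:wait,S:empty,W:wait | queues: N=3 E=0 S=0 W=2
Step 2 [NS]: N:car2-GO,E:wait,S:empty,W:wait | queues: N=2 E=0 S=0 W=2
Step 3 [NS]: N:car4-GO,E:wait,S:empty,W:wait | queues: N=1 E=0 S=0 W=2
Step 4 [NS]: N:car6-GO,E:wait,S:empty,W:wait | queues: N=0 E=0 S=0 W=2
Step 5 [EW]: N:wait,E:empty,S:wait,W:car3-GO | queues: N=0 E=0 S=0 W=1
Cars crossed by step 5: 5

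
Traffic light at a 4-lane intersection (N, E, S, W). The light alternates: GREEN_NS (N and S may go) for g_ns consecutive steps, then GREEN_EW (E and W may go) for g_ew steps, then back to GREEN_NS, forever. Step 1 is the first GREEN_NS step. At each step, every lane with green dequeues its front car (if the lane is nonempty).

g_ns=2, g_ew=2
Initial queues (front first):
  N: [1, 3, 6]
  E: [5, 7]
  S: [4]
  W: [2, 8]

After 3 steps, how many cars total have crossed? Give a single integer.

Step 1 [NS]: N:car1-GO,E:wait,S:car4-GO,W:wait | queues: N=2 E=2 S=0 W=2
Step 2 [NS]: N:car3-GO,E:wait,S:empty,W:wait | queues: N=1 E=2 S=0 W=2
Step 3 [EW]: N:wait,E:car5-GO,S:wait,W:car2-GO | queues: N=1 E=1 S=0 W=1
Cars crossed by step 3: 5

Answer: 5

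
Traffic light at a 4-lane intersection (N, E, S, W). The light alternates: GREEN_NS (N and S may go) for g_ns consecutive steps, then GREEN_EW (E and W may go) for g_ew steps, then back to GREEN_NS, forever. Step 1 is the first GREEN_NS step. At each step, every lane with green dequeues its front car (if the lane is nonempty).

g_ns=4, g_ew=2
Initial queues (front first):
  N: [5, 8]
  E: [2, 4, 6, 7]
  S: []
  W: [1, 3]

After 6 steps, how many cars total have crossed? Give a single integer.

Answer: 6

Derivation:
Step 1 [NS]: N:car5-GO,E:wait,S:empty,W:wait | queues: N=1 E=4 S=0 W=2
Step 2 [NS]: N:car8-GO,E:wait,S:empty,W:wait | queues: N=0 E=4 S=0 W=2
Step 3 [NS]: N:empty,E:wait,S:empty,W:wait | queues: N=0 E=4 S=0 W=2
Step 4 [NS]: N:empty,E:wait,S:empty,W:wait | queues: N=0 E=4 S=0 W=2
Step 5 [EW]: N:wait,E:car2-GO,S:wait,W:car1-GO | queues: N=0 E=3 S=0 W=1
Step 6 [EW]: N:wait,E:car4-GO,S:wait,W:car3-GO | queues: N=0 E=2 S=0 W=0
Cars crossed by step 6: 6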